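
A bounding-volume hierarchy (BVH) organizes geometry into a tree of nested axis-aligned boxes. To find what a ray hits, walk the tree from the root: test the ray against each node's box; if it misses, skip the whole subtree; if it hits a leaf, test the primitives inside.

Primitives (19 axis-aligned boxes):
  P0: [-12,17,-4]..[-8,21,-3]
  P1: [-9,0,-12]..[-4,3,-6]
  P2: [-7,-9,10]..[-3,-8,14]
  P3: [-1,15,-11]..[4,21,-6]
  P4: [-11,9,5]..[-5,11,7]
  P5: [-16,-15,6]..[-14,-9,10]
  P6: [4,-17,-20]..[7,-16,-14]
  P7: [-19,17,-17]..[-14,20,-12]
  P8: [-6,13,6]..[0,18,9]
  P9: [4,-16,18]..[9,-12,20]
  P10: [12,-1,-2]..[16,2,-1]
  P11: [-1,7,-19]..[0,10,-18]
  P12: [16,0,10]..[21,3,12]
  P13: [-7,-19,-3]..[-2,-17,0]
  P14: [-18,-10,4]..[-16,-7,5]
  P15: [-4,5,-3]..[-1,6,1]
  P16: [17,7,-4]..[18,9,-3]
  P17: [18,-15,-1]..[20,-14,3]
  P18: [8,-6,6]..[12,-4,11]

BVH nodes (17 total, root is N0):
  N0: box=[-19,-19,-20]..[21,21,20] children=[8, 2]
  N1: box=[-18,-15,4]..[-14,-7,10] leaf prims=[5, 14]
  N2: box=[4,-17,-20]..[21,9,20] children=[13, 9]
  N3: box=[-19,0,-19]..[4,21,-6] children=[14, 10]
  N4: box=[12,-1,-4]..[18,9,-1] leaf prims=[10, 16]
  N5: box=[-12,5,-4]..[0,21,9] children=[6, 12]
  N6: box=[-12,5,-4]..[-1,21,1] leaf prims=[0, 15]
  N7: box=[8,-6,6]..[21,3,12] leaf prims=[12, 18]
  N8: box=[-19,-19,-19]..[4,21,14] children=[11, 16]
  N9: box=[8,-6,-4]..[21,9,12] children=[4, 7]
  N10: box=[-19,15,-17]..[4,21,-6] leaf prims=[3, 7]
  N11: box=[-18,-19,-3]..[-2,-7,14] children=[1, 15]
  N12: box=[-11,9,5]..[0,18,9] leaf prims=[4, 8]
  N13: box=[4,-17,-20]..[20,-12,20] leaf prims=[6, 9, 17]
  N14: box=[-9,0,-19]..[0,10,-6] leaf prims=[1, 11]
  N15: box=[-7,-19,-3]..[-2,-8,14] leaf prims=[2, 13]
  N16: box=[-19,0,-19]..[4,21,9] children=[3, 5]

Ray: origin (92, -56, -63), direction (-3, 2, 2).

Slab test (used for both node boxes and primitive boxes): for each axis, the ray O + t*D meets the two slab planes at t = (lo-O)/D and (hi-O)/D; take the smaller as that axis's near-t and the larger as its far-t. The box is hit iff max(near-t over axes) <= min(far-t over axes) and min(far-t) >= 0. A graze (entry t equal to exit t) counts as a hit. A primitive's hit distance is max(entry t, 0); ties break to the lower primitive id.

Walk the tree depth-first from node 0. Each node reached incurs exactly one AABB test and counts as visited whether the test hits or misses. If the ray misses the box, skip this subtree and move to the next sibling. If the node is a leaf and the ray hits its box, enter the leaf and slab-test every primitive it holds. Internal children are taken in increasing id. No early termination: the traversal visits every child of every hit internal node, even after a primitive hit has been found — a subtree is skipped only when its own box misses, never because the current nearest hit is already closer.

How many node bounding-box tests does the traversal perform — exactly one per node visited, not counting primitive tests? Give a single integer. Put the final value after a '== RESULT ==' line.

Trace the traversal:
N0 x:[71/3,37] y:[37/2,77/2] z:[43/2,83/2] -> hit [71/3,37], descend [2, 8]
  N2 x:[71/3,88/3] y:[39/2,65/2] z:[43/2,83/2] -> hit [71/3,88/3], descend [9, 13]
    N9 x:[71/3,28] y:[25,65/2] z:[59/2,75/2] -> miss, prune
    N13 x:[24,88/3] y:[39/2,22] z:[43/2,83/2] -> miss, prune
  N8 x:[88/3,37] y:[37/2,77/2] z:[22,77/2] -> hit [88/3,37], descend [11, 16]
    N11 x:[94/3,110/3] y:[37/2,49/2] z:[30,77/2] -> miss, prune
    N16 x:[88/3,37] y:[28,77/2] z:[22,36] -> hit [88/3,36], descend [3, 5]
      N3 x:[88/3,37] y:[28,77/2] z:[22,57/2] -> miss, prune
      N5 x:[92/3,104/3] y:[61/2,77/2] z:[59/2,36] -> hit [92/3,104/3], descend [6, 12]
        N6 x:[31,104/3] y:[61/2,77/2] z:[59/2,32] -> hit [31,32] leaf, test {P0(miss), P15@t=31}
        N12 x:[92/3,103/3] y:[65/2,37] z:[34,36] -> hit [34,103/3] leaf, test {P4(miss), P8(miss)}

order=[0, 2, 9, 13, 8, 11, 16, 3, 5, 6, 12]  |boxes|=11  |leaves|=2  hit=P15

== RESULT ==
11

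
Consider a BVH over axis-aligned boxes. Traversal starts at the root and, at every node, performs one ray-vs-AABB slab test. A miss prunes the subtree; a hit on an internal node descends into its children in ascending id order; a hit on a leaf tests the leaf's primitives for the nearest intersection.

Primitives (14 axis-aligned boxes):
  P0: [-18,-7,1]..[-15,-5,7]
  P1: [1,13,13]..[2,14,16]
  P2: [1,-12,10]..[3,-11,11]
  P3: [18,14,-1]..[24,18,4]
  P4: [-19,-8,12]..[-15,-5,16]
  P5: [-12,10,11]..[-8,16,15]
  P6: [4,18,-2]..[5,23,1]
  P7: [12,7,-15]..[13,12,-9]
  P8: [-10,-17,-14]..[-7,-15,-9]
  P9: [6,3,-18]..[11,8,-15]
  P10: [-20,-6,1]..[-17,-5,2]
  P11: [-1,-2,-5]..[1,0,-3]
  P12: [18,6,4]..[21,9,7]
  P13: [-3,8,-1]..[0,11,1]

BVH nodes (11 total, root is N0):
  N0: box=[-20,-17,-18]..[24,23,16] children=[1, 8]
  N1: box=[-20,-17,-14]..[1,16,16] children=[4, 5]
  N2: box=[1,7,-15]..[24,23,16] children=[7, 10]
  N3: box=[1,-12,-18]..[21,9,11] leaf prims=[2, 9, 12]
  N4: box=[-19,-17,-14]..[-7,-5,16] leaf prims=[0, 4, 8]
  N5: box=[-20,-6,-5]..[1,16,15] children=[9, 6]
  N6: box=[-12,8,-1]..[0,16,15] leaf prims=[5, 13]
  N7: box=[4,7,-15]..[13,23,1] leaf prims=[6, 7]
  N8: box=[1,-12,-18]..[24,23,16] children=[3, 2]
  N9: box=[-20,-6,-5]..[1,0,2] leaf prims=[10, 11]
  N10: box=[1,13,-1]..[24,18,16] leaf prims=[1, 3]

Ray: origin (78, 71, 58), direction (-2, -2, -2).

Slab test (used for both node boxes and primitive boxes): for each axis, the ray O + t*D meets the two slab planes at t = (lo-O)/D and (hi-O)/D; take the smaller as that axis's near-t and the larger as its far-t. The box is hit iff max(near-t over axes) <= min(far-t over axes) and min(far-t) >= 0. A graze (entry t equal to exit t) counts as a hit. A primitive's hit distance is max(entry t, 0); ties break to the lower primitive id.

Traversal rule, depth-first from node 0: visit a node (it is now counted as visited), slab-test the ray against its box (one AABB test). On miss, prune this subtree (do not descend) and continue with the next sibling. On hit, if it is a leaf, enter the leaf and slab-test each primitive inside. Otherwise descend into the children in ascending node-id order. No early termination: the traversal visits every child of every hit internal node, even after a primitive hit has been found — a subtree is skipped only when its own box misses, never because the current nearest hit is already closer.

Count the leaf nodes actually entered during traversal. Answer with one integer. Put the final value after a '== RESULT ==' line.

Trace the traversal:
N0 x:[27,49] y:[24,44] z:[21,38] -> hit [27,38], descend [1, 8]
  N1 x:[77/2,49] y:[55/2,44] z:[21,36] -> miss, prune
  N8 x:[27,77/2] y:[24,83/2] z:[21,38] -> hit [27,38], descend [2, 3]
    N2 x:[27,77/2] y:[24,32] z:[21,73/2] -> hit [27,32], descend [7, 10]
      N7 x:[65/2,37] y:[24,32] z:[57/2,73/2] -> miss, prune
      N10 x:[27,77/2] y:[53/2,29] z:[21,59/2] -> hit [27,29] leaf, test {P1(miss), P3@t=27}
    N3 x:[57/2,77/2] y:[31,83/2] z:[47/2,38] -> hit [31,38] leaf, test {P2(miss), P9(miss), P12(miss)}

Summary -> nodes [0, 1, 8, 2, 7, 10, 3]; box-tests=7; leaf-entries=2; first=P3

== RESULT ==
2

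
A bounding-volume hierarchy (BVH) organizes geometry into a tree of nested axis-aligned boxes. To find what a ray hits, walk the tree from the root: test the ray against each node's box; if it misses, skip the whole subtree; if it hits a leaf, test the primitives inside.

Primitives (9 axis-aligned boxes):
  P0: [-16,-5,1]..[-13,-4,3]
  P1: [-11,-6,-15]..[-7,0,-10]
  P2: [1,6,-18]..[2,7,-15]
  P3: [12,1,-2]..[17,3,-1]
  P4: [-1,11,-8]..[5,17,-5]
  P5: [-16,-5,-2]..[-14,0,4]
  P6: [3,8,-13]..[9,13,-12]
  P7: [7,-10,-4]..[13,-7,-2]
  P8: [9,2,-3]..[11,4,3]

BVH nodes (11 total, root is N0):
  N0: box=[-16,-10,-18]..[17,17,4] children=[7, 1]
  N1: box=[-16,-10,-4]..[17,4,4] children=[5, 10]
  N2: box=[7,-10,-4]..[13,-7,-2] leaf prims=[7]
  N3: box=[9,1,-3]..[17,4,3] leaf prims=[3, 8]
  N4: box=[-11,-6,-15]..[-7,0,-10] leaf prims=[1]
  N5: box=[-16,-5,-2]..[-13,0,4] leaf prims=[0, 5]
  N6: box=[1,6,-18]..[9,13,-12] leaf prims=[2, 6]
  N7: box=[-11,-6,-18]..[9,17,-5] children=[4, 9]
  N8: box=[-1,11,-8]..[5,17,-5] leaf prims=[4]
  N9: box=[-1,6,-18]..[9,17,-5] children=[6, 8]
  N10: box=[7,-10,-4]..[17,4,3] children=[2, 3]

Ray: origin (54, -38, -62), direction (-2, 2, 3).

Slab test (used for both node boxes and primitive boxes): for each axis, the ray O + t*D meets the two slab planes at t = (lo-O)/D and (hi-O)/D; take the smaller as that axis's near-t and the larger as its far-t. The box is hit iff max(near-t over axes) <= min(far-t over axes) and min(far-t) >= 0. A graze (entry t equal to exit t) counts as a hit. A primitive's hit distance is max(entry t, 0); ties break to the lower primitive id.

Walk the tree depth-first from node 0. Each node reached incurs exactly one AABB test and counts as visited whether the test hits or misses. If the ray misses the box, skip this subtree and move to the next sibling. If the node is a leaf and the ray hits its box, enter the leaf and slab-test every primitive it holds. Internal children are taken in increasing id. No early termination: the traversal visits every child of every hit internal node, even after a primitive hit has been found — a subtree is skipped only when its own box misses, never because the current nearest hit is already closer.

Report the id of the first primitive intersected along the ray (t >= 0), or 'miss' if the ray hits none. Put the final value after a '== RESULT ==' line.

Trace the traversal:
N0 x:[37/2,35] y:[14,55/2] z:[44/3,22] -> hit [37/2,22], descend [1, 7]
  N1 x:[37/2,35] y:[14,21] z:[58/3,22] -> hit [58/3,21], descend [5, 10]
    N5 x:[67/2,35] y:[33/2,19] z:[20,22] -> miss, prune
    N10 x:[37/2,47/2] y:[14,21] z:[58/3,65/3] -> hit [58/3,21], descend [2, 3]
      N2 x:[41/2,47/2] y:[14,31/2] z:[58/3,20] -> miss, prune
      N3 x:[37/2,45/2] y:[39/2,21] z:[59/3,65/3] -> hit [59/3,21] leaf, test {P3@t=20, P8(miss)}
  N7 x:[45/2,65/2] y:[16,55/2] z:[44/3,19] -> miss, prune

Summary -> nodes [0, 1, 5, 10, 2, 3, 7]; box-tests=7; leaf-entries=1; first=P3

== RESULT ==
3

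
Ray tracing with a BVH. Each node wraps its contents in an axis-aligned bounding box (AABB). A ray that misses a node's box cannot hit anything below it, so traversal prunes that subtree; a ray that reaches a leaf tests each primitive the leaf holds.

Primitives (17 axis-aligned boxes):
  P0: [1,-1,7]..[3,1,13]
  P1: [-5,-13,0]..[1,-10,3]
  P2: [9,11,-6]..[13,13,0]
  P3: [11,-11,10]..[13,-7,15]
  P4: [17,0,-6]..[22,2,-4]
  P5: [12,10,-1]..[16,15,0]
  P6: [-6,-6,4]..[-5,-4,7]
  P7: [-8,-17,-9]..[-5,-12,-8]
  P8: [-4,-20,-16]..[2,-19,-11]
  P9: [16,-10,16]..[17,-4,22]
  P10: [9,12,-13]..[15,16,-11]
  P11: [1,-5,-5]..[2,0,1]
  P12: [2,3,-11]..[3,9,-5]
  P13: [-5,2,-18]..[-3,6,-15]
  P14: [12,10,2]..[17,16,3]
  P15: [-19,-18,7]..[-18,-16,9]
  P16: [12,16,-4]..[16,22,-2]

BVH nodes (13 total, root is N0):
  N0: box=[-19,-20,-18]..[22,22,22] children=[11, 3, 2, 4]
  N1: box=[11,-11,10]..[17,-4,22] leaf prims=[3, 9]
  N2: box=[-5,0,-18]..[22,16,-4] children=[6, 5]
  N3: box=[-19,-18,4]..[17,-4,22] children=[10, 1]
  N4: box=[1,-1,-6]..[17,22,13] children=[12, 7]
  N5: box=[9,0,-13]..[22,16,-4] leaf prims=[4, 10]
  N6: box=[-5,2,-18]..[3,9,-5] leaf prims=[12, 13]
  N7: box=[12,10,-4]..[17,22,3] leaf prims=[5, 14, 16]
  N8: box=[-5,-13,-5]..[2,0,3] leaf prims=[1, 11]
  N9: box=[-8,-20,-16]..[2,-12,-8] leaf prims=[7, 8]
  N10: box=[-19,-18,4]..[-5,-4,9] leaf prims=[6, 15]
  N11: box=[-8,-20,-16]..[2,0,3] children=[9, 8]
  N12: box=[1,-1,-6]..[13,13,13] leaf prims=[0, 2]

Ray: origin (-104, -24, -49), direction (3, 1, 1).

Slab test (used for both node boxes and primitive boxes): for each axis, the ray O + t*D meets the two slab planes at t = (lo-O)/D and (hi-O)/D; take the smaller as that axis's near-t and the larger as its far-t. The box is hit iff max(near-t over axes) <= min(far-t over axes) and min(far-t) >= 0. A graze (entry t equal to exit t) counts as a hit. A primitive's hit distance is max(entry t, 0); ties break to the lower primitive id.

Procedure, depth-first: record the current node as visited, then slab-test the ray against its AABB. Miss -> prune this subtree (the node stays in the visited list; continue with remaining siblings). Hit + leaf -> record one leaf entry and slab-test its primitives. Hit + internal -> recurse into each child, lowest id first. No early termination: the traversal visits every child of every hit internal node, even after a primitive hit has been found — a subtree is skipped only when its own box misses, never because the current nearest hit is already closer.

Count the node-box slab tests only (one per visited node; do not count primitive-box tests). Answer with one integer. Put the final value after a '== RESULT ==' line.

Trace the traversal:
N0 x:[85/3,42] y:[4,46] z:[31,71] -> hit [31,42], descend [2, 3, 4, 11]
  N2 x:[33,42] y:[24,40] z:[31,45] -> hit [33,40], descend [5, 6]
    N5 x:[113/3,42] y:[24,40] z:[36,45] -> hit [113/3,40] leaf, test {P4(miss), P10@t=113/3}
    N6 x:[33,107/3] y:[26,33] z:[31,44] -> hit [33,33] leaf, test {P12(miss), P13(miss)}
  N3 x:[85/3,121/3] y:[6,20] z:[53,71] -> miss, prune
  N4 x:[35,121/3] y:[23,46] z:[43,62] -> miss, prune
  N11 x:[32,106/3] y:[4,24] z:[33,52] -> miss, prune

Summary -> nodes [0, 2, 5, 6, 3, 4, 11]; box-tests=7; leaf-entries=2; first=P10

== RESULT ==
7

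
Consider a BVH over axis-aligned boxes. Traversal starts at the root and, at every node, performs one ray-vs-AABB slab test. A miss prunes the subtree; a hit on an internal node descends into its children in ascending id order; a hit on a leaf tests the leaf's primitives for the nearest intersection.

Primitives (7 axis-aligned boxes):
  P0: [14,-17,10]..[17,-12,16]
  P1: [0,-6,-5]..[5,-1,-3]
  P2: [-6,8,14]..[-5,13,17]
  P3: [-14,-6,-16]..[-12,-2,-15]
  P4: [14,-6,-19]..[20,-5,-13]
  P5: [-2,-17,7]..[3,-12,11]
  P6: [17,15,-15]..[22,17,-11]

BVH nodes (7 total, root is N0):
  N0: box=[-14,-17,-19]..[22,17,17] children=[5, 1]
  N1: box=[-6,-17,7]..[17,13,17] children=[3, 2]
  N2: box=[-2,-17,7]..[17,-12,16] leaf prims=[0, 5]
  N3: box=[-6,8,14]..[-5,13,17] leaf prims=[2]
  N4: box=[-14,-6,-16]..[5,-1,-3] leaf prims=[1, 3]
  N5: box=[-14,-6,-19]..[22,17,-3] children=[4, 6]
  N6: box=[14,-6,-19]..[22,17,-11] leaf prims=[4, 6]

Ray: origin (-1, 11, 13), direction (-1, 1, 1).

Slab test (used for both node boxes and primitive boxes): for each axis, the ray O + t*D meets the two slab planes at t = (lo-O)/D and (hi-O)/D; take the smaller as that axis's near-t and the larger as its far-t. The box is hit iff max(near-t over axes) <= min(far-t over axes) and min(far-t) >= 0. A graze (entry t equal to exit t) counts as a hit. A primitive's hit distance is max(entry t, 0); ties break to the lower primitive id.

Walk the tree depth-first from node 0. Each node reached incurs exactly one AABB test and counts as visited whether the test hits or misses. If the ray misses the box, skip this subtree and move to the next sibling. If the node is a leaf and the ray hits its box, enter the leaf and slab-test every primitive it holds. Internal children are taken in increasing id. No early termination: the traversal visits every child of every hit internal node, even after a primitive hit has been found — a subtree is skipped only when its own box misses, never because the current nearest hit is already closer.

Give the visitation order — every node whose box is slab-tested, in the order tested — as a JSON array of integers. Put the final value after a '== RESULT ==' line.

Traverse from the root:
N0 x:[-23,13] y:[-28,6] z:[-32,4] -> hit [-23,4], descend [1, 5]
  N1 x:[-18,5] y:[-28,2] z:[-6,4] -> hit [-6,2], descend [2, 3]
    N2 x:[-18,1] y:[-28,-23] z:[-6,3] -> miss, prune
    N3 x:[4,5] y:[-3,2] z:[1,4] -> miss, prune
  N5 x:[-23,13] y:[-17,6] z:[-32,-16] -> miss, prune

5 AABB tests over nodes [0, 1, 2, 3, 5]; 0 leaves entered; closest miss.

== RESULT ==
[0, 1, 2, 3, 5]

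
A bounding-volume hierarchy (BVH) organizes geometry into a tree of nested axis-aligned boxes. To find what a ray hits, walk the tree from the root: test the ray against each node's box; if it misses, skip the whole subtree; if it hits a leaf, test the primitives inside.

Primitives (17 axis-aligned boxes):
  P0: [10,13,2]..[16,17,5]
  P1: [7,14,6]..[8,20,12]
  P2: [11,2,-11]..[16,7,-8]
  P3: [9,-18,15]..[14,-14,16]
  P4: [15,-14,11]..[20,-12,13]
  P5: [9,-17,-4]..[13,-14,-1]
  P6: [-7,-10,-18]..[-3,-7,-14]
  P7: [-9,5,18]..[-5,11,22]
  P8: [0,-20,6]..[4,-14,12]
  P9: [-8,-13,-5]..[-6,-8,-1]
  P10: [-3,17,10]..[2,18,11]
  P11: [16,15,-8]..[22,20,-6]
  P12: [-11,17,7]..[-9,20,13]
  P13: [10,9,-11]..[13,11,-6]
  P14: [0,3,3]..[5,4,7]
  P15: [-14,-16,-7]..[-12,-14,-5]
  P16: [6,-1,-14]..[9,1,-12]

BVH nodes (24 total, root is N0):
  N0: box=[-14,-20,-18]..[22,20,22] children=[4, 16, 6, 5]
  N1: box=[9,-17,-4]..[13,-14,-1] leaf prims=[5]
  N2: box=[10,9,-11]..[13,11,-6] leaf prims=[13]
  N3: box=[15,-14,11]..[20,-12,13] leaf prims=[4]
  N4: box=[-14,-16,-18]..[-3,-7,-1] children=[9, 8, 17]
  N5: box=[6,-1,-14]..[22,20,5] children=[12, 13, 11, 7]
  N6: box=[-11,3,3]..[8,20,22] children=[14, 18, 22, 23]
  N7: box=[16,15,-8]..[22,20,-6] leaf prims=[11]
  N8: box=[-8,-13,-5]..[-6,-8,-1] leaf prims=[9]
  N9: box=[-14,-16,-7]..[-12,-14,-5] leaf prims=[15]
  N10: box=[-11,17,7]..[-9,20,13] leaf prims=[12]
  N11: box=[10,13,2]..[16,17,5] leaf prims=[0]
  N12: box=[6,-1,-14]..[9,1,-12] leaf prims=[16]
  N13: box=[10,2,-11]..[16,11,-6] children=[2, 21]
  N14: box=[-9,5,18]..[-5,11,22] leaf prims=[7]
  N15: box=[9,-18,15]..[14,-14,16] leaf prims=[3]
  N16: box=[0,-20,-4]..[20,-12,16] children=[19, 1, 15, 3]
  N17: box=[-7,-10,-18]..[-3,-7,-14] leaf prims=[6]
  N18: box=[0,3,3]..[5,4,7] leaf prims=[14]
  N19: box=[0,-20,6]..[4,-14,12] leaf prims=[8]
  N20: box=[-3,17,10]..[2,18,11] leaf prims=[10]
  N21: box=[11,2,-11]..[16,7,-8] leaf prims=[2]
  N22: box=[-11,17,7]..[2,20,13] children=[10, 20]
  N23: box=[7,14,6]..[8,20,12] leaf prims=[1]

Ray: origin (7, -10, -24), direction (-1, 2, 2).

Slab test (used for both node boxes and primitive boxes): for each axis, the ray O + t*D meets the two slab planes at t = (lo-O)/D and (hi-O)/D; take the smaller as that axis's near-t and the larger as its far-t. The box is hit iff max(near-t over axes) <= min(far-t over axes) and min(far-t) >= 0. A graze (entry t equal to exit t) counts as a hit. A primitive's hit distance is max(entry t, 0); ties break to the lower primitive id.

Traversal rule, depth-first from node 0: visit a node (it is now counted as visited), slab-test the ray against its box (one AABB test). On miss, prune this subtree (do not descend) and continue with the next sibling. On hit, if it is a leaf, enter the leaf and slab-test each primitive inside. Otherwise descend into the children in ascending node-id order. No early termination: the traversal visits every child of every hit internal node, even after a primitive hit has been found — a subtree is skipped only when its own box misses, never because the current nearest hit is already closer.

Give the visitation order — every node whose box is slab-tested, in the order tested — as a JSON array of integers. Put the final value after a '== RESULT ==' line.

Traverse from the root:
N0 x:[-15,21] y:[-5,15] z:[3,23] -> hit [3,15], descend [4, 5, 6, 16]
  N4 x:[10,21] y:[-3,3/2] z:[3,23/2] -> miss, prune
  N5 x:[-15,1] y:[9/2,15] z:[5,29/2] -> miss, prune
  N6 x:[-1,18] y:[13/2,15] z:[27/2,23] -> hit [27/2,15], descend [14, 18, 22, 23]
    N14 x:[12,16] y:[15/2,21/2] z:[21,23] -> miss, prune
    N18 x:[2,7] y:[13/2,7] z:[27/2,31/2] -> miss, prune
    N22 x:[5,18] y:[27/2,15] z:[31/2,37/2] -> miss, prune
    N23 x:[-1,0] y:[12,15] z:[15,18] -> miss, prune
  N16 x:[-13,7] y:[-5,-1] z:[10,20] -> miss, prune

order=[0, 4, 5, 6, 14, 18, 22, 23, 16]  |boxes|=9  |leaves|=0  hit=miss

== RESULT ==
[0, 4, 5, 6, 14, 18, 22, 23, 16]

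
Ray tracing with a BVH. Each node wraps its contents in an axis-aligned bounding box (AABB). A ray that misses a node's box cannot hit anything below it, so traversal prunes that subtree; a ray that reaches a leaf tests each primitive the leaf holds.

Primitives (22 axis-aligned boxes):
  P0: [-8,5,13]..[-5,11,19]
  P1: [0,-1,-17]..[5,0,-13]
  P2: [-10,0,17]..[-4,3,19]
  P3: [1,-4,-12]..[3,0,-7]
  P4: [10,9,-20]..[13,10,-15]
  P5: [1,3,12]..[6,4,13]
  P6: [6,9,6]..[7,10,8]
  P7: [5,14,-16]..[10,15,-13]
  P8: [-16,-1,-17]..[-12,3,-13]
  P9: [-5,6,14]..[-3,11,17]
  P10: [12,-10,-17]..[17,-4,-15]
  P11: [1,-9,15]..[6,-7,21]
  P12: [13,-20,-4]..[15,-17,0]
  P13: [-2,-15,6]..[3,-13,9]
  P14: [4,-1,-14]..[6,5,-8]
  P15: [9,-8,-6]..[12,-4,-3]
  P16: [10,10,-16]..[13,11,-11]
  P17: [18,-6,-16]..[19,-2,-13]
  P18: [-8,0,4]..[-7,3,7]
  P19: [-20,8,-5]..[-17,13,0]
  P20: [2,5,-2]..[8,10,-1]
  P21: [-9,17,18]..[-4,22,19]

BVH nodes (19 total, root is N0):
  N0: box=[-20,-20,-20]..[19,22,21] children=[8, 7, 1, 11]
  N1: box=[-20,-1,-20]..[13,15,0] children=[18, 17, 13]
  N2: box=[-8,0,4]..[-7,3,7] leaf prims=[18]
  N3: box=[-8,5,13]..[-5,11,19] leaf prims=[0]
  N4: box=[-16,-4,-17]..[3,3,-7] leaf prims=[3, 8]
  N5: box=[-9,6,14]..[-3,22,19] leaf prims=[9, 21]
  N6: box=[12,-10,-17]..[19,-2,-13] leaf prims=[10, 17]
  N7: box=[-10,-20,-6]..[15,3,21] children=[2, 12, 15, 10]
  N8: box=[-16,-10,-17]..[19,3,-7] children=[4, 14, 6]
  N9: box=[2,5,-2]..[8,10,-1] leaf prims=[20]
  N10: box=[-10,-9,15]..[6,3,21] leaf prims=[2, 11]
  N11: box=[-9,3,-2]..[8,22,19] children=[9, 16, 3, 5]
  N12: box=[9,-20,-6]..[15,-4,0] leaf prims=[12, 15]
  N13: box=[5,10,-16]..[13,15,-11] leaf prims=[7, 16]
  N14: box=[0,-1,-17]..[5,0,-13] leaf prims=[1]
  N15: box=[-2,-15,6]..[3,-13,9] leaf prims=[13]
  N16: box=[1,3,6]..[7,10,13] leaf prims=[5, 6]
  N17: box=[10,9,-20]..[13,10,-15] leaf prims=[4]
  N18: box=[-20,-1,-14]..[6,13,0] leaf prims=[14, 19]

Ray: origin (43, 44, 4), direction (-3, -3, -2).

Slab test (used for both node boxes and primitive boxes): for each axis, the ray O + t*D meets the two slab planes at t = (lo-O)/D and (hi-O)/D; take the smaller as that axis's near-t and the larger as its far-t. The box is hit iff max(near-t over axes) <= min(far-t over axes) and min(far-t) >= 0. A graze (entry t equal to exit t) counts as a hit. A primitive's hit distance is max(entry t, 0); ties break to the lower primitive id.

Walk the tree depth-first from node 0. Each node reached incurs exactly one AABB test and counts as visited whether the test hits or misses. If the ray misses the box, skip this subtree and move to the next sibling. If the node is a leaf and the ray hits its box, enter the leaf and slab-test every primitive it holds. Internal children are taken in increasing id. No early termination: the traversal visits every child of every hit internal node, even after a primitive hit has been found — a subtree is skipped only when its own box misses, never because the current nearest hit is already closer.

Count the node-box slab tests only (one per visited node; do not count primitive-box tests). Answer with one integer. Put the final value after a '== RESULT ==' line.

Walk:
N0 x:[8,21] y:[22/3,64/3] z:[-17/2,12] -> hit [8,12], descend [1, 7, 8, 11]
  N1 x:[10,21] y:[29/3,15] z:[2,12] -> hit [10,12], descend [13, 17, 18]
    N13 x:[10,38/3] y:[29/3,34/3] z:[15/2,10] -> hit [10,10] leaf, test {P7(miss), P16(miss)}
    N17 x:[10,11] y:[34/3,35/3] z:[19/2,12] -> miss, prune
    N18 x:[37/3,21] y:[31/3,15] z:[2,9] -> miss, prune
  N7 x:[28/3,53/3] y:[41/3,64/3] z:[-17/2,5] -> miss, prune
  N8 x:[8,59/3] y:[41/3,18] z:[11/2,21/2] -> miss, prune
  N11 x:[35/3,52/3] y:[22/3,41/3] z:[-15/2,3] -> miss, prune

8 AABB tests over nodes [0, 1, 13, 17, 18, 7, 8, 11]; 1 leaf entered; closest miss.

== RESULT ==
8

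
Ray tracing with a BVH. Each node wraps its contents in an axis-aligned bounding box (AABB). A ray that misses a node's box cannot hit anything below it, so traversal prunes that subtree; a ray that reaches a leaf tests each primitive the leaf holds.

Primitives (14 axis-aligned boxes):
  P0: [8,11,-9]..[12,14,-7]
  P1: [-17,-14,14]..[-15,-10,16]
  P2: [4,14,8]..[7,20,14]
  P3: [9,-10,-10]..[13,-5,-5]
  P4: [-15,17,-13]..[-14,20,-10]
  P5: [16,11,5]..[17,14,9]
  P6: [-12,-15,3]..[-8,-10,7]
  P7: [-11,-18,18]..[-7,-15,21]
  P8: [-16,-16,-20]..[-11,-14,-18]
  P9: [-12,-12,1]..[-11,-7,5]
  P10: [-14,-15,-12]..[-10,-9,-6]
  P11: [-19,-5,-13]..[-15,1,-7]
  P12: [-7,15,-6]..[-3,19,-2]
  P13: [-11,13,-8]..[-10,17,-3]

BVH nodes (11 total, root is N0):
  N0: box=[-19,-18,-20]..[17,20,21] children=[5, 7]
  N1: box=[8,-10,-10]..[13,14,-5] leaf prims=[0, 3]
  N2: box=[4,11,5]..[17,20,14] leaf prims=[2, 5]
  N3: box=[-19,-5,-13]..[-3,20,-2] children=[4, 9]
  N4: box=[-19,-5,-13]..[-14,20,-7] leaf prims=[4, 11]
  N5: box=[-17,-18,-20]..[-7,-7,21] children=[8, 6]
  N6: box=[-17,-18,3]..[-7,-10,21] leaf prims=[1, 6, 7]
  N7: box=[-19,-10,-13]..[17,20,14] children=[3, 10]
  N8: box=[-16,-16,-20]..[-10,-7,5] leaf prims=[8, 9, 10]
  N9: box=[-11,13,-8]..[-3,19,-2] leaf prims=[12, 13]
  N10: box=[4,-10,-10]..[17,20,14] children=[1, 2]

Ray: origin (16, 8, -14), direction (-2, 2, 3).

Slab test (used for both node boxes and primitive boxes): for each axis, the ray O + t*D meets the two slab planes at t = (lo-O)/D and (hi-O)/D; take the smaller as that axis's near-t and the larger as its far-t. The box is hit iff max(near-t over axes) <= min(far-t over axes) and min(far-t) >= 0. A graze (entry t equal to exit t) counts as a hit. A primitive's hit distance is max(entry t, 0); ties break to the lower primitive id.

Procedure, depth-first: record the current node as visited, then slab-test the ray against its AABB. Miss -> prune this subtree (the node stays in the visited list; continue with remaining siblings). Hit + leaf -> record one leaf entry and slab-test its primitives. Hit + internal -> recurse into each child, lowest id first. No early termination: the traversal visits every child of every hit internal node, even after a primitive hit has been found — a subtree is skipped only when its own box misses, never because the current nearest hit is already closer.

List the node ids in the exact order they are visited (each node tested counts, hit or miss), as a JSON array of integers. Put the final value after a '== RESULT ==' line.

Trace the traversal:
N0 x:[-1/2,35/2] y:[-13,6] z:[-2,35/3] -> hit [-1/2,6], descend [5, 7]
  N5 x:[23/2,33/2] y:[-13,-15/2] z:[-2,35/3] -> miss, prune
  N7 x:[-1/2,35/2] y:[-9,6] z:[1/3,28/3] -> hit [1/3,6], descend [3, 10]
    N3 x:[19/2,35/2] y:[-13/2,6] z:[1/3,4] -> miss, prune
    N10 x:[-1/2,6] y:[-9,6] z:[4/3,28/3] -> hit [4/3,6], descend [1, 2]
      N1 x:[3/2,4] y:[-9,3] z:[4/3,3] -> hit [3/2,3] leaf, test {P0@t=2, P3(miss)}
      N2 x:[-1/2,6] y:[3/2,6] z:[19/3,28/3] -> miss, prune

Summary -> nodes [0, 5, 7, 3, 10, 1, 2]; box-tests=7; leaf-entries=1; first=P0

== RESULT ==
[0, 5, 7, 3, 10, 1, 2]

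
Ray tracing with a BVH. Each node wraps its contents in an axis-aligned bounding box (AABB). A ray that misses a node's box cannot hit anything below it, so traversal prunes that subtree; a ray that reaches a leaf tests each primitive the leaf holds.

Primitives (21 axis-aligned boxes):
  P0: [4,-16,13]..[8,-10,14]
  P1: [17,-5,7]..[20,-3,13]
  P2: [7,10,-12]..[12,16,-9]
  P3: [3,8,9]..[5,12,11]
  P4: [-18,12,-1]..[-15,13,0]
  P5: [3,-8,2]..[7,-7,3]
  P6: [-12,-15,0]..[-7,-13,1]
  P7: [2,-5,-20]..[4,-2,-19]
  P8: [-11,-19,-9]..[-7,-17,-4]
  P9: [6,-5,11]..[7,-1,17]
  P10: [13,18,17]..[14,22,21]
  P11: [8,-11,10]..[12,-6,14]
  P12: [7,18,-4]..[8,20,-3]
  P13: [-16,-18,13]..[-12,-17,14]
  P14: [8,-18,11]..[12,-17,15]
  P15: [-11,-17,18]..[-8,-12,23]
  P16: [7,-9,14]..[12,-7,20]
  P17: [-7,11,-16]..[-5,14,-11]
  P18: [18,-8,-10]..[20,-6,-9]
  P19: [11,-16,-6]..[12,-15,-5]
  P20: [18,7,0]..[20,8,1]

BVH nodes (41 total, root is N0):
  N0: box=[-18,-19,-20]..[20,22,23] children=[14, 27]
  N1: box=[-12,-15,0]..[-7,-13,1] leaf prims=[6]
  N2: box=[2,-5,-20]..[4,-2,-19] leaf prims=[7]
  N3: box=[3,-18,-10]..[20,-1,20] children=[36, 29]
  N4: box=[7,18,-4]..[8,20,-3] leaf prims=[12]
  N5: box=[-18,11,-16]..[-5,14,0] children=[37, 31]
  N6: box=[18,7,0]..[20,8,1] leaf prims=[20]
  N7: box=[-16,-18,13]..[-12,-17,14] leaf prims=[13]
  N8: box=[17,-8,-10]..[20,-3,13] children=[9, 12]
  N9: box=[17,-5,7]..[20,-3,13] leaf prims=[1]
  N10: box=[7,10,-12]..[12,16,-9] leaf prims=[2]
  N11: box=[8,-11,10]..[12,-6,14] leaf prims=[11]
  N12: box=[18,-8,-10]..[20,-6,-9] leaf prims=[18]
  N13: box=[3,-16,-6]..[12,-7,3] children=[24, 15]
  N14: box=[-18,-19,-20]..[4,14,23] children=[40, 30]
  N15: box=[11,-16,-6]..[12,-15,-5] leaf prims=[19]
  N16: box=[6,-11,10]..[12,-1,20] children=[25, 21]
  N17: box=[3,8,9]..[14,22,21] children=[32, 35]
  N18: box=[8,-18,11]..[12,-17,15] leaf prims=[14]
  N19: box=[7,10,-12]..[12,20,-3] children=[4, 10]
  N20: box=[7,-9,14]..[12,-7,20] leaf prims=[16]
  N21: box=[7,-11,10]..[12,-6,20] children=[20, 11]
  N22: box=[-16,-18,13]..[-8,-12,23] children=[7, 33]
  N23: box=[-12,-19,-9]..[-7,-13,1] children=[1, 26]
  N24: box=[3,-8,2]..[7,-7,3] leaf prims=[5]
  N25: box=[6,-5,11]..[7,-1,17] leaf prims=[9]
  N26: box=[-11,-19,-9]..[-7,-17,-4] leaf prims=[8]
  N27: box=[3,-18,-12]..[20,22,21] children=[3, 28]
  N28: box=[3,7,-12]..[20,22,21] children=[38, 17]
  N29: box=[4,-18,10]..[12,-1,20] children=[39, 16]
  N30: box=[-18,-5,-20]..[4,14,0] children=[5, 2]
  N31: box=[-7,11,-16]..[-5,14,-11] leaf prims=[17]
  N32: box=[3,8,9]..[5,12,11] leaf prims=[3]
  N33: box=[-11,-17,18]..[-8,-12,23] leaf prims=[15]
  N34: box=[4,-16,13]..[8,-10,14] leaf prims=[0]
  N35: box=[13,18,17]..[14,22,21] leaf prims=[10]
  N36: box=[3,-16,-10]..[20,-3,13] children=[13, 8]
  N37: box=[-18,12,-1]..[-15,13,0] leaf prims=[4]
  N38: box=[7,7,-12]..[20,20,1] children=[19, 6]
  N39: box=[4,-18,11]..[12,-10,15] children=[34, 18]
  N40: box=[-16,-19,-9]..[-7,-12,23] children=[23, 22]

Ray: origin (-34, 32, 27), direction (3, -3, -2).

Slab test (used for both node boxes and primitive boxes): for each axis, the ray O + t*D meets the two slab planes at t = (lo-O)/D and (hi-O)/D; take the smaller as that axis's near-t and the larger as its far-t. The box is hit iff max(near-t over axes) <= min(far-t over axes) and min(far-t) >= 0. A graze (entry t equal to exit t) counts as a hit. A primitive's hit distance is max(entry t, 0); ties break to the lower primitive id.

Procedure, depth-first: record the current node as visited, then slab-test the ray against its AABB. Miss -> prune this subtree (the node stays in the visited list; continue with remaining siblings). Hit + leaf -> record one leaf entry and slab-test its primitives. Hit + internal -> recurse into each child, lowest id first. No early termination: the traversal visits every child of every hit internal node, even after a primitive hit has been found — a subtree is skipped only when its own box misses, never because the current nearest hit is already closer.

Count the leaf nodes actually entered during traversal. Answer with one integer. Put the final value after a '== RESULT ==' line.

Trace the traversal:
N0 x:[16/3,18] y:[10/3,17] z:[2,47/2] -> hit [16/3,17], descend [14, 27]
  N14 x:[16/3,38/3] y:[6,17] z:[2,47/2] -> hit [6,38/3], descend [30, 40]
    N30 x:[16/3,38/3] y:[6,37/3] z:[27/2,47/2] -> miss, prune
    N40 x:[6,9] y:[44/3,17] z:[2,18] -> miss, prune
  N27 x:[37/3,18] y:[10/3,50/3] z:[3,39/2] -> hit [37/3,50/3], descend [3, 28]
    N3 x:[37/3,18] y:[11,50/3] z:[7/2,37/2] -> hit [37/3,50/3], descend [29, 36]
      N29 x:[38/3,46/3] y:[11,50/3] z:[7/2,17/2] -> miss, prune
      N36 x:[37/3,18] y:[35/3,16] z:[7,37/2] -> hit [37/3,16], descend [8, 13]
        N8 x:[17,18] y:[35/3,40/3] z:[7,37/2] -> miss, prune
        N13 x:[37/3,46/3] y:[13,16] z:[12,33/2] -> hit [13,46/3], descend [15, 24]
          N15 x:[15,46/3] y:[47/3,16] z:[16,33/2] -> miss, prune
          N24 x:[37/3,41/3] y:[13,40/3] z:[12,25/2] -> miss, prune
    N28 x:[37/3,18] y:[10/3,25/3] z:[3,39/2] -> miss, prune

Summary -> nodes [0, 14, 30, 40, 27, 3, 29, 36, 8, 13, 15, 24, 28]; box-tests=13; leaf-entries=0; first=miss

== RESULT ==
0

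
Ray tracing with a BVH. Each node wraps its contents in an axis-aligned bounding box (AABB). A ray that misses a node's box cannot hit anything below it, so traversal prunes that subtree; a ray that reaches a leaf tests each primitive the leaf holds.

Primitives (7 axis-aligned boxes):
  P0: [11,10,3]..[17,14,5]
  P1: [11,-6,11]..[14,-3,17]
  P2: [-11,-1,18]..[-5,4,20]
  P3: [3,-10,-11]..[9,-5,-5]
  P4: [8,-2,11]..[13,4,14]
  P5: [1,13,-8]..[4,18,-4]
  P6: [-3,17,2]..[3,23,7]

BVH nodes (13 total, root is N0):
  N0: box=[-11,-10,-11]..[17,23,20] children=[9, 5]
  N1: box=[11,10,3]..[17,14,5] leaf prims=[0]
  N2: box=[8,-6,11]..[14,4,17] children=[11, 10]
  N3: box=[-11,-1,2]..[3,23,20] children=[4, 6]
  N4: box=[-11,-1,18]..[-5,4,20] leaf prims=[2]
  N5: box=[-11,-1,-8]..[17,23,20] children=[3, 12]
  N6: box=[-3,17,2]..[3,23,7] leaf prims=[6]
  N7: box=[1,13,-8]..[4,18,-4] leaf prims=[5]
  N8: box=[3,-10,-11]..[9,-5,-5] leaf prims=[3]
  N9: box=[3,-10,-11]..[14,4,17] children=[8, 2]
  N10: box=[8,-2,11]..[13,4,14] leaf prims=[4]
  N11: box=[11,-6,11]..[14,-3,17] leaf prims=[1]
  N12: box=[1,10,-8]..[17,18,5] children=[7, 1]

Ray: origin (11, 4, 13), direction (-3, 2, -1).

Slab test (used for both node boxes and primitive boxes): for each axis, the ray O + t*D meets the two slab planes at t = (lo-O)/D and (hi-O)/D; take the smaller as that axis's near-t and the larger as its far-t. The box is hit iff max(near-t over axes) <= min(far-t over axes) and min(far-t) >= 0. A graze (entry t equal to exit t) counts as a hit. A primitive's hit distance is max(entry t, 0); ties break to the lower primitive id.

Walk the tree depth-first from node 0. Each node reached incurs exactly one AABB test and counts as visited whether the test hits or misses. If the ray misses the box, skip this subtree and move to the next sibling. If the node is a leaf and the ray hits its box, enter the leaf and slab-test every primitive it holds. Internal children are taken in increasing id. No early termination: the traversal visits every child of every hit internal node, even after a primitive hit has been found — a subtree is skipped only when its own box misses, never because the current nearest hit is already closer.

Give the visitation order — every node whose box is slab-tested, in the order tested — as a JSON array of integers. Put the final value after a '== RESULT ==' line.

Walk:
N0 x:[-2,22/3] y:[-7,19/2] z:[-7,24] -> hit [-2,22/3], descend [5, 9]
  N5 x:[-2,22/3] y:[-5/2,19/2] z:[-7,21] -> hit [-2,22/3], descend [3, 12]
    N3 x:[8/3,22/3] y:[-5/2,19/2] z:[-7,11] -> hit [8/3,22/3], descend [4, 6]
      N4 x:[16/3,22/3] y:[-5/2,0] z:[-7,-5] -> miss, prune
      N6 x:[8/3,14/3] y:[13/2,19/2] z:[6,11] -> miss, prune
    N12 x:[-2,10/3] y:[3,7] z:[8,21] -> miss, prune
  N9 x:[-1,8/3] y:[-7,0] z:[-4,24] -> hit [-1,0], descend [2, 8]
    N2 x:[-1,1] y:[-5,0] z:[-4,2] -> hit [-1,0], descend [10, 11]
      N10 x:[-2/3,1] y:[-3,0] z:[-1,2] -> hit [-2/3,0] leaf, test {P4@t=0}
      N11 x:[-1,0] y:[-5,-7/2] z:[-4,2] -> miss, prune
    N8 x:[2/3,8/3] y:[-7,-9/2] z:[18,24] -> miss, prune

Visited [0, 5, 3, 4, 6, 12, 9, 2, 10, 11, 8]. Tests: 11 box, 1 leaf. Nearest: P4.

== RESULT ==
[0, 5, 3, 4, 6, 12, 9, 2, 10, 11, 8]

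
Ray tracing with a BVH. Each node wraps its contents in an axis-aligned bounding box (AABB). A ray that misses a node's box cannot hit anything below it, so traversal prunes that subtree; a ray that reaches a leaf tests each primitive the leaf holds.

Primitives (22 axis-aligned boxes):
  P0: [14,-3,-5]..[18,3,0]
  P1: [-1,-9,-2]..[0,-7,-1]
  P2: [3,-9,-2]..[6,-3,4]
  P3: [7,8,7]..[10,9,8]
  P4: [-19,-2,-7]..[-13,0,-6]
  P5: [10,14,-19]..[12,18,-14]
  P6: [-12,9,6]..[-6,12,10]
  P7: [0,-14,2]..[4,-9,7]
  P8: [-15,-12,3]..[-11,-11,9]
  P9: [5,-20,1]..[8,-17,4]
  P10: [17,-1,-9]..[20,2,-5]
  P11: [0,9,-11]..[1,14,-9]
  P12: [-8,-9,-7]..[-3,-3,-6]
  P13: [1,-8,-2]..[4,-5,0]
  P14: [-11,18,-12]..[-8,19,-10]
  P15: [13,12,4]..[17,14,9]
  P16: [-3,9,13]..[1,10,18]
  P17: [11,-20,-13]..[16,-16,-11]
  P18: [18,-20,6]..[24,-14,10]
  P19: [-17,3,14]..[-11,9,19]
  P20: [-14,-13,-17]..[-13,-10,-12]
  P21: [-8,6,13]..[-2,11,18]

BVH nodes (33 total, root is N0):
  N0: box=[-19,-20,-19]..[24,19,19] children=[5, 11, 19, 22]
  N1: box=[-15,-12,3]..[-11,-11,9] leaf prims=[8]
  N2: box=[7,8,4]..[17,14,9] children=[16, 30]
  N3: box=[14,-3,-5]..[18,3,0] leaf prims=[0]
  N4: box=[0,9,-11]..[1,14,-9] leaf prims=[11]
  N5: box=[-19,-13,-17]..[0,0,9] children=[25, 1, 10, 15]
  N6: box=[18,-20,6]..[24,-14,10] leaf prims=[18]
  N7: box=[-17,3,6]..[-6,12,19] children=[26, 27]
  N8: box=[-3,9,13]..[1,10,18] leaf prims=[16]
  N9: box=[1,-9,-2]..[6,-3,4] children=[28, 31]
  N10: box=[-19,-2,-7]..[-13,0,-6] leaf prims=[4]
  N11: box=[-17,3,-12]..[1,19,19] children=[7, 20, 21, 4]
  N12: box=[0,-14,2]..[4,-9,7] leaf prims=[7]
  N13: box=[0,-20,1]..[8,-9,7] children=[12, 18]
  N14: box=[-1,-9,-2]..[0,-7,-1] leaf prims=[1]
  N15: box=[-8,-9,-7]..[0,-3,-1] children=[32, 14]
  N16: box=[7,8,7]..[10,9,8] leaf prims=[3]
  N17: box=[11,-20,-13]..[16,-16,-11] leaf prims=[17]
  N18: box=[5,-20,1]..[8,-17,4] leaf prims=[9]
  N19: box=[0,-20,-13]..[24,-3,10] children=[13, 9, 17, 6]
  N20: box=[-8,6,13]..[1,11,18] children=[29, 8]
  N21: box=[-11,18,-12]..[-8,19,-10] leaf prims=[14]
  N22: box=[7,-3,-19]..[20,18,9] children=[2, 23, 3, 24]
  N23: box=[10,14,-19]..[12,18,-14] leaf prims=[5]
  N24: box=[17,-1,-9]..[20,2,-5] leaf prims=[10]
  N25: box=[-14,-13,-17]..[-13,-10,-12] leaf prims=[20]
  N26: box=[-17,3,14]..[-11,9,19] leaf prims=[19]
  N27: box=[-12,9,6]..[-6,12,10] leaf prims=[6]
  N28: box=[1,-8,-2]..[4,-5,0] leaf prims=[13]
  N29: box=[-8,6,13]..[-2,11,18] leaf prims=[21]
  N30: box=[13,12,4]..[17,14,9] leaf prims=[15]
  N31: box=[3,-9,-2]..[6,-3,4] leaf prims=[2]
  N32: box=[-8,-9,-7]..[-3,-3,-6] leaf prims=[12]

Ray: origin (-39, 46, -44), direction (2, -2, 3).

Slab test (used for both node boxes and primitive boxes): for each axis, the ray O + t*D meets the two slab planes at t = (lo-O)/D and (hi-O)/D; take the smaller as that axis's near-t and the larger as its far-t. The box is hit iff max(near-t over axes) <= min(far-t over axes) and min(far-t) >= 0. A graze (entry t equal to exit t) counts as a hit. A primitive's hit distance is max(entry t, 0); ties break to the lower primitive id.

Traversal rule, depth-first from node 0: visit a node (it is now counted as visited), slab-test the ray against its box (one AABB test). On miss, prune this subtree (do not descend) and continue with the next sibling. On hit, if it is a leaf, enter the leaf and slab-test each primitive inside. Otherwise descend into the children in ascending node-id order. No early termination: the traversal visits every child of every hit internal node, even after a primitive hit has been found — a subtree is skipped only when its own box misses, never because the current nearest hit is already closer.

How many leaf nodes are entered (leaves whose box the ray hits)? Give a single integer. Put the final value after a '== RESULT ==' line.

Traverse from the root:
N0 x:[10,63/2] y:[27/2,33] z:[25/3,21] -> hit [27/2,21], descend [5, 11, 19, 22]
  N5 x:[10,39/2] y:[23,59/2] z:[9,53/3] -> miss, prune
  N11 x:[11,20] y:[27/2,43/2] z:[32/3,21] -> hit [27/2,20], descend [4, 7, 20, 21]
    N4 x:[39/2,20] y:[16,37/2] z:[11,35/3] -> miss, prune
    N7 x:[11,33/2] y:[17,43/2] z:[50/3,21] -> miss, prune
    N20 x:[31/2,20] y:[35/2,20] z:[19,62/3] -> hit [19,20], descend [8, 29]
      N8 x:[18,20] y:[18,37/2] z:[19,62/3] -> miss, prune
      N29 x:[31/2,37/2] y:[35/2,20] z:[19,62/3] -> miss, prune
    N21 x:[14,31/2] y:[27/2,14] z:[32/3,34/3] -> miss, prune
  N19 x:[39/2,63/2] y:[49/2,33] z:[31/3,18] -> miss, prune
  N22 x:[23,59/2] y:[14,49/2] z:[25/3,53/3] -> miss, prune

Visited [0, 5, 11, 4, 7, 20, 8, 29, 21, 19, 22]. Tests: 11 box, 0 leaf. Nearest: miss.

== RESULT ==
0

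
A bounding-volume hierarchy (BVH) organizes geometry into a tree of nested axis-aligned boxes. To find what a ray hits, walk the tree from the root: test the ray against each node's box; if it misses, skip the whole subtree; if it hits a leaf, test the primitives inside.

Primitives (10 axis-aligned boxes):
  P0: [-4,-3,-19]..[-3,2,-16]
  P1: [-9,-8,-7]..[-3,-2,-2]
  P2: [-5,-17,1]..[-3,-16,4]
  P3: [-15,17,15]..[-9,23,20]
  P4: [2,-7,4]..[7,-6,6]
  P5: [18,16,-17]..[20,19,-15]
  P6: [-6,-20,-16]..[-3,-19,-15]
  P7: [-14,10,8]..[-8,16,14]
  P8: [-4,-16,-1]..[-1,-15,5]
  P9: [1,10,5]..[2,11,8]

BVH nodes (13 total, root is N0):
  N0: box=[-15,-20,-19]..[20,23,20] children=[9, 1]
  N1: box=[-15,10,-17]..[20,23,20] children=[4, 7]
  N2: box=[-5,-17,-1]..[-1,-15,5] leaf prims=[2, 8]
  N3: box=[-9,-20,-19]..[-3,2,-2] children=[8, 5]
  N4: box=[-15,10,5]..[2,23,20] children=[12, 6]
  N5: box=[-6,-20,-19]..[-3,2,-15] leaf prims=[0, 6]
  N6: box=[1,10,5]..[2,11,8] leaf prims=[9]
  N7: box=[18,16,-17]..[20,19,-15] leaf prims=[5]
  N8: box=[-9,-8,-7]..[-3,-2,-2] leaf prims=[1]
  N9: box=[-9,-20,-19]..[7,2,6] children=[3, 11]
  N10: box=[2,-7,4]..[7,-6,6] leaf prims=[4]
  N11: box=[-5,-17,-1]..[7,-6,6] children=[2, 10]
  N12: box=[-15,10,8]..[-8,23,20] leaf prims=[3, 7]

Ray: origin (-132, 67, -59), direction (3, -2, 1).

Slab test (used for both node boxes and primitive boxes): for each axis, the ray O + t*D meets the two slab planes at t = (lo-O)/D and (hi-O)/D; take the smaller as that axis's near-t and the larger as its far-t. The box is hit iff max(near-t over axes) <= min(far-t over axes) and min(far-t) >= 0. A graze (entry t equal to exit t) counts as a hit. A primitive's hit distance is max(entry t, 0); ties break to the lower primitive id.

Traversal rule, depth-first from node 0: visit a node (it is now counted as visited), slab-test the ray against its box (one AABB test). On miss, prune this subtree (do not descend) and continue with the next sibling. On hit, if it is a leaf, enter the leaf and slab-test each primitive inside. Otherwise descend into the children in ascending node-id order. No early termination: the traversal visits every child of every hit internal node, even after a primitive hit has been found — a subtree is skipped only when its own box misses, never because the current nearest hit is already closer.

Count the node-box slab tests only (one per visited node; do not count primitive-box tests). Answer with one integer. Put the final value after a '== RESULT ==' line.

Trace the traversal:
N0 x:[39,152/3] y:[22,87/2] z:[40,79] -> hit [40,87/2], descend [1, 9]
  N1 x:[39,152/3] y:[22,57/2] z:[42,79] -> miss, prune
  N9 x:[41,139/3] y:[65/2,87/2] z:[40,65] -> hit [41,87/2], descend [3, 11]
    N3 x:[41,43] y:[65/2,87/2] z:[40,57] -> hit [41,43], descend [5, 8]
      N5 x:[42,43] y:[65/2,87/2] z:[40,44] -> hit [42,43] leaf, test {P0(miss), P6@t=43}
      N8 x:[41,43] y:[69/2,75/2] z:[52,57] -> miss, prune
    N11 x:[127/3,139/3] y:[73/2,42] z:[58,65] -> miss, prune

Visited [0, 1, 9, 3, 5, 8, 11]. Tests: 7 box, 1 leaf. Nearest: P6.

== RESULT ==
7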